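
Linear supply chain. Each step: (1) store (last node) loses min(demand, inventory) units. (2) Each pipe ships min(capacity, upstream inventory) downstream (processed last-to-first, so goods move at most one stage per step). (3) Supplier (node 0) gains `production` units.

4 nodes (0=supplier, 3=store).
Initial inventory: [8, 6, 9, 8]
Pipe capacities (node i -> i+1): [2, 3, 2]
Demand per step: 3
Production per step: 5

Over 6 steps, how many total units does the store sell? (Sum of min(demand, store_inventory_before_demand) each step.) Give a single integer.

Answer: 18

Derivation:
Step 1: sold=3 (running total=3) -> [11 5 10 7]
Step 2: sold=3 (running total=6) -> [14 4 11 6]
Step 3: sold=3 (running total=9) -> [17 3 12 5]
Step 4: sold=3 (running total=12) -> [20 2 13 4]
Step 5: sold=3 (running total=15) -> [23 2 13 3]
Step 6: sold=3 (running total=18) -> [26 2 13 2]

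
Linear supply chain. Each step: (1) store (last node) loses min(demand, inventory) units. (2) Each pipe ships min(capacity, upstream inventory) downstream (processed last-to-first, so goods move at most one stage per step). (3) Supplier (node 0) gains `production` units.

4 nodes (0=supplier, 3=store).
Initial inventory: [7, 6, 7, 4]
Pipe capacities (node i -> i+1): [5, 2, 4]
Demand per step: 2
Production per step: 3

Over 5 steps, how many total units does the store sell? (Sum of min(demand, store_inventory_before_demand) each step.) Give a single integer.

Step 1: sold=2 (running total=2) -> [5 9 5 6]
Step 2: sold=2 (running total=4) -> [3 12 3 8]
Step 3: sold=2 (running total=6) -> [3 13 2 9]
Step 4: sold=2 (running total=8) -> [3 14 2 9]
Step 5: sold=2 (running total=10) -> [3 15 2 9]

Answer: 10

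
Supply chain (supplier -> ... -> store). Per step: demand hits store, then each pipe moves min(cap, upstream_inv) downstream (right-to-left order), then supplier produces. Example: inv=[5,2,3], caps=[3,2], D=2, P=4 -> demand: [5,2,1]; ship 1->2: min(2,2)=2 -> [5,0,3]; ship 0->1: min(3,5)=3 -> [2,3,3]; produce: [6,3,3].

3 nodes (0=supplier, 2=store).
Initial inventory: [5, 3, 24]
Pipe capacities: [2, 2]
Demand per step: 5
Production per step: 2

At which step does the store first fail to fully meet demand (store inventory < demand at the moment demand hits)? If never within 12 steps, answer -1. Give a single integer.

Step 1: demand=5,sold=5 ship[1->2]=2 ship[0->1]=2 prod=2 -> [5 3 21]
Step 2: demand=5,sold=5 ship[1->2]=2 ship[0->1]=2 prod=2 -> [5 3 18]
Step 3: demand=5,sold=5 ship[1->2]=2 ship[0->1]=2 prod=2 -> [5 3 15]
Step 4: demand=5,sold=5 ship[1->2]=2 ship[0->1]=2 prod=2 -> [5 3 12]
Step 5: demand=5,sold=5 ship[1->2]=2 ship[0->1]=2 prod=2 -> [5 3 9]
Step 6: demand=5,sold=5 ship[1->2]=2 ship[0->1]=2 prod=2 -> [5 3 6]
Step 7: demand=5,sold=5 ship[1->2]=2 ship[0->1]=2 prod=2 -> [5 3 3]
Step 8: demand=5,sold=3 ship[1->2]=2 ship[0->1]=2 prod=2 -> [5 3 2]
Step 9: demand=5,sold=2 ship[1->2]=2 ship[0->1]=2 prod=2 -> [5 3 2]
Step 10: demand=5,sold=2 ship[1->2]=2 ship[0->1]=2 prod=2 -> [5 3 2]
Step 11: demand=5,sold=2 ship[1->2]=2 ship[0->1]=2 prod=2 -> [5 3 2]
Step 12: demand=5,sold=2 ship[1->2]=2 ship[0->1]=2 prod=2 -> [5 3 2]
First stockout at step 8

8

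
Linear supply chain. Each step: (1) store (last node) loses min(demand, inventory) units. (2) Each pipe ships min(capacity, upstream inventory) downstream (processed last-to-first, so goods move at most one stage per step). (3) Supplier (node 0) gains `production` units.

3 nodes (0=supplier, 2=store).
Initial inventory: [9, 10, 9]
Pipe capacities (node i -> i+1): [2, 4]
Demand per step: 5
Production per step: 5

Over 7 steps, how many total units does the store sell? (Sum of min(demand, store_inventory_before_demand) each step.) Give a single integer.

Step 1: sold=5 (running total=5) -> [12 8 8]
Step 2: sold=5 (running total=10) -> [15 6 7]
Step 3: sold=5 (running total=15) -> [18 4 6]
Step 4: sold=5 (running total=20) -> [21 2 5]
Step 5: sold=5 (running total=25) -> [24 2 2]
Step 6: sold=2 (running total=27) -> [27 2 2]
Step 7: sold=2 (running total=29) -> [30 2 2]

Answer: 29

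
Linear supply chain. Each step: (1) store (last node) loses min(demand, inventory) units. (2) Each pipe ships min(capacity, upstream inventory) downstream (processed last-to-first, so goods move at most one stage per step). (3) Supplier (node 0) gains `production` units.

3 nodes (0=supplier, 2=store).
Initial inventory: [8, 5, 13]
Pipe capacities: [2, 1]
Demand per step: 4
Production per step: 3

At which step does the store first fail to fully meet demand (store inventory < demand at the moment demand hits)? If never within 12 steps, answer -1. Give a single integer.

Step 1: demand=4,sold=4 ship[1->2]=1 ship[0->1]=2 prod=3 -> [9 6 10]
Step 2: demand=4,sold=4 ship[1->2]=1 ship[0->1]=2 prod=3 -> [10 7 7]
Step 3: demand=4,sold=4 ship[1->2]=1 ship[0->1]=2 prod=3 -> [11 8 4]
Step 4: demand=4,sold=4 ship[1->2]=1 ship[0->1]=2 prod=3 -> [12 9 1]
Step 5: demand=4,sold=1 ship[1->2]=1 ship[0->1]=2 prod=3 -> [13 10 1]
Step 6: demand=4,sold=1 ship[1->2]=1 ship[0->1]=2 prod=3 -> [14 11 1]
Step 7: demand=4,sold=1 ship[1->2]=1 ship[0->1]=2 prod=3 -> [15 12 1]
Step 8: demand=4,sold=1 ship[1->2]=1 ship[0->1]=2 prod=3 -> [16 13 1]
Step 9: demand=4,sold=1 ship[1->2]=1 ship[0->1]=2 prod=3 -> [17 14 1]
Step 10: demand=4,sold=1 ship[1->2]=1 ship[0->1]=2 prod=3 -> [18 15 1]
Step 11: demand=4,sold=1 ship[1->2]=1 ship[0->1]=2 prod=3 -> [19 16 1]
Step 12: demand=4,sold=1 ship[1->2]=1 ship[0->1]=2 prod=3 -> [20 17 1]
First stockout at step 5

5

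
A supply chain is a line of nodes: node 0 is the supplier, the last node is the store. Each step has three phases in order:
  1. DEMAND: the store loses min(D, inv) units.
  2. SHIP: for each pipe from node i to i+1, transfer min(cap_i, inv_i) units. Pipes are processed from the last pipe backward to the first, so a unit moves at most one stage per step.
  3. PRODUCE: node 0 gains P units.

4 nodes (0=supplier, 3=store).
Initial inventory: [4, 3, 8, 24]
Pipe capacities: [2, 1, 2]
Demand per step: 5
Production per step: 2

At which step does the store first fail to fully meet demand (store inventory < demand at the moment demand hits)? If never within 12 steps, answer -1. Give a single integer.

Step 1: demand=5,sold=5 ship[2->3]=2 ship[1->2]=1 ship[0->1]=2 prod=2 -> [4 4 7 21]
Step 2: demand=5,sold=5 ship[2->3]=2 ship[1->2]=1 ship[0->1]=2 prod=2 -> [4 5 6 18]
Step 3: demand=5,sold=5 ship[2->3]=2 ship[1->2]=1 ship[0->1]=2 prod=2 -> [4 6 5 15]
Step 4: demand=5,sold=5 ship[2->3]=2 ship[1->2]=1 ship[0->1]=2 prod=2 -> [4 7 4 12]
Step 5: demand=5,sold=5 ship[2->3]=2 ship[1->2]=1 ship[0->1]=2 prod=2 -> [4 8 3 9]
Step 6: demand=5,sold=5 ship[2->3]=2 ship[1->2]=1 ship[0->1]=2 prod=2 -> [4 9 2 6]
Step 7: demand=5,sold=5 ship[2->3]=2 ship[1->2]=1 ship[0->1]=2 prod=2 -> [4 10 1 3]
Step 8: demand=5,sold=3 ship[2->3]=1 ship[1->2]=1 ship[0->1]=2 prod=2 -> [4 11 1 1]
Step 9: demand=5,sold=1 ship[2->3]=1 ship[1->2]=1 ship[0->1]=2 prod=2 -> [4 12 1 1]
Step 10: demand=5,sold=1 ship[2->3]=1 ship[1->2]=1 ship[0->1]=2 prod=2 -> [4 13 1 1]
Step 11: demand=5,sold=1 ship[2->3]=1 ship[1->2]=1 ship[0->1]=2 prod=2 -> [4 14 1 1]
Step 12: demand=5,sold=1 ship[2->3]=1 ship[1->2]=1 ship[0->1]=2 prod=2 -> [4 15 1 1]
First stockout at step 8

8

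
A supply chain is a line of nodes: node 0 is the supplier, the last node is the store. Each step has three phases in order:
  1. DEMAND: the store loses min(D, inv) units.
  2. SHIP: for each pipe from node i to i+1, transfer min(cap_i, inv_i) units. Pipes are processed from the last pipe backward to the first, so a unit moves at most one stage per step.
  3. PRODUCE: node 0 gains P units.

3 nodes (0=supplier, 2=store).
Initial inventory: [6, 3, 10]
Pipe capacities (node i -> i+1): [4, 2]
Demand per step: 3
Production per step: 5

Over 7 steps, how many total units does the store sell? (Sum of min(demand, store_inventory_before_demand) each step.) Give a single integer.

Answer: 21

Derivation:
Step 1: sold=3 (running total=3) -> [7 5 9]
Step 2: sold=3 (running total=6) -> [8 7 8]
Step 3: sold=3 (running total=9) -> [9 9 7]
Step 4: sold=3 (running total=12) -> [10 11 6]
Step 5: sold=3 (running total=15) -> [11 13 5]
Step 6: sold=3 (running total=18) -> [12 15 4]
Step 7: sold=3 (running total=21) -> [13 17 3]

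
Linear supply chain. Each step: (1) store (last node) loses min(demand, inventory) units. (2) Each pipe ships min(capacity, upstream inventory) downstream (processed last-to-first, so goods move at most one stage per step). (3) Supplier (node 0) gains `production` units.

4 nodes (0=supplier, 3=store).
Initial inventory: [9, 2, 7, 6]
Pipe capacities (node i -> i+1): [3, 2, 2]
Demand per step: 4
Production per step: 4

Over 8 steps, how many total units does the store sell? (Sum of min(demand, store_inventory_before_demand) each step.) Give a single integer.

Answer: 20

Derivation:
Step 1: sold=4 (running total=4) -> [10 3 7 4]
Step 2: sold=4 (running total=8) -> [11 4 7 2]
Step 3: sold=2 (running total=10) -> [12 5 7 2]
Step 4: sold=2 (running total=12) -> [13 6 7 2]
Step 5: sold=2 (running total=14) -> [14 7 7 2]
Step 6: sold=2 (running total=16) -> [15 8 7 2]
Step 7: sold=2 (running total=18) -> [16 9 7 2]
Step 8: sold=2 (running total=20) -> [17 10 7 2]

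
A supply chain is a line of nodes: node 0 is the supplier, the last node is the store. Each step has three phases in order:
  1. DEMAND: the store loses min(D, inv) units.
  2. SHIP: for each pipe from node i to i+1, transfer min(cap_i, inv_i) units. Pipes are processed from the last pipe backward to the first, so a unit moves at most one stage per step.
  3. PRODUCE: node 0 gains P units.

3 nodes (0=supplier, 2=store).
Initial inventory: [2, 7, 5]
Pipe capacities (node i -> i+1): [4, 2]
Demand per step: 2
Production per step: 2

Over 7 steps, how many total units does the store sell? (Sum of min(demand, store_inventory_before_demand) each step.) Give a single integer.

Step 1: sold=2 (running total=2) -> [2 7 5]
Step 2: sold=2 (running total=4) -> [2 7 5]
Step 3: sold=2 (running total=6) -> [2 7 5]
Step 4: sold=2 (running total=8) -> [2 7 5]
Step 5: sold=2 (running total=10) -> [2 7 5]
Step 6: sold=2 (running total=12) -> [2 7 5]
Step 7: sold=2 (running total=14) -> [2 7 5]

Answer: 14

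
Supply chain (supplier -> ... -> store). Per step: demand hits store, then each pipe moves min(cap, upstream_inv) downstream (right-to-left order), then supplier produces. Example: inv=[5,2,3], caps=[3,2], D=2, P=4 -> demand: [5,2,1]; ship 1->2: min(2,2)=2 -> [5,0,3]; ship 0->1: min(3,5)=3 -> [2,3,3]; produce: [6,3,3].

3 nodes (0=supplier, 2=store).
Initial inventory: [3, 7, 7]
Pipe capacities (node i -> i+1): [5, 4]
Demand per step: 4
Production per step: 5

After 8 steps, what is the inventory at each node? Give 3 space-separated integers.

Step 1: demand=4,sold=4 ship[1->2]=4 ship[0->1]=3 prod=5 -> inv=[5 6 7]
Step 2: demand=4,sold=4 ship[1->2]=4 ship[0->1]=5 prod=5 -> inv=[5 7 7]
Step 3: demand=4,sold=4 ship[1->2]=4 ship[0->1]=5 prod=5 -> inv=[5 8 7]
Step 4: demand=4,sold=4 ship[1->2]=4 ship[0->1]=5 prod=5 -> inv=[5 9 7]
Step 5: demand=4,sold=4 ship[1->2]=4 ship[0->1]=5 prod=5 -> inv=[5 10 7]
Step 6: demand=4,sold=4 ship[1->2]=4 ship[0->1]=5 prod=5 -> inv=[5 11 7]
Step 7: demand=4,sold=4 ship[1->2]=4 ship[0->1]=5 prod=5 -> inv=[5 12 7]
Step 8: demand=4,sold=4 ship[1->2]=4 ship[0->1]=5 prod=5 -> inv=[5 13 7]

5 13 7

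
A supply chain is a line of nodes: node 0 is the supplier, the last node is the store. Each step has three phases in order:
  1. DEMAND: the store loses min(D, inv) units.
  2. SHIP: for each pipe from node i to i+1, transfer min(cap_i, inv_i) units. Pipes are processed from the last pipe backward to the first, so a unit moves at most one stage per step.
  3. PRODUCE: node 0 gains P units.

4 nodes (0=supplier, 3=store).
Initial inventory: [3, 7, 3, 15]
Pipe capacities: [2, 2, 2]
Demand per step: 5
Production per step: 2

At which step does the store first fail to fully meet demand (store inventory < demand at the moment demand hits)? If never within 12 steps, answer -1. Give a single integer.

Step 1: demand=5,sold=5 ship[2->3]=2 ship[1->2]=2 ship[0->1]=2 prod=2 -> [3 7 3 12]
Step 2: demand=5,sold=5 ship[2->3]=2 ship[1->2]=2 ship[0->1]=2 prod=2 -> [3 7 3 9]
Step 3: demand=5,sold=5 ship[2->3]=2 ship[1->2]=2 ship[0->1]=2 prod=2 -> [3 7 3 6]
Step 4: demand=5,sold=5 ship[2->3]=2 ship[1->2]=2 ship[0->1]=2 prod=2 -> [3 7 3 3]
Step 5: demand=5,sold=3 ship[2->3]=2 ship[1->2]=2 ship[0->1]=2 prod=2 -> [3 7 3 2]
Step 6: demand=5,sold=2 ship[2->3]=2 ship[1->2]=2 ship[0->1]=2 prod=2 -> [3 7 3 2]
Step 7: demand=5,sold=2 ship[2->3]=2 ship[1->2]=2 ship[0->1]=2 prod=2 -> [3 7 3 2]
Step 8: demand=5,sold=2 ship[2->3]=2 ship[1->2]=2 ship[0->1]=2 prod=2 -> [3 7 3 2]
Step 9: demand=5,sold=2 ship[2->3]=2 ship[1->2]=2 ship[0->1]=2 prod=2 -> [3 7 3 2]
Step 10: demand=5,sold=2 ship[2->3]=2 ship[1->2]=2 ship[0->1]=2 prod=2 -> [3 7 3 2]
Step 11: demand=5,sold=2 ship[2->3]=2 ship[1->2]=2 ship[0->1]=2 prod=2 -> [3 7 3 2]
Step 12: demand=5,sold=2 ship[2->3]=2 ship[1->2]=2 ship[0->1]=2 prod=2 -> [3 7 3 2]
First stockout at step 5

5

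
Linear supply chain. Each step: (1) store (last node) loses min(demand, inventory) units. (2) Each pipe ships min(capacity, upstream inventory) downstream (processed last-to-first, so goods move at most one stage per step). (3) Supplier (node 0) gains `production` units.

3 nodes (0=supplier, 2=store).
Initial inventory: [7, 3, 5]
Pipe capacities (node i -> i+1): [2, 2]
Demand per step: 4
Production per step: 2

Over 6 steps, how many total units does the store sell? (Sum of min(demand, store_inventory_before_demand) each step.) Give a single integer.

Answer: 15

Derivation:
Step 1: sold=4 (running total=4) -> [7 3 3]
Step 2: sold=3 (running total=7) -> [7 3 2]
Step 3: sold=2 (running total=9) -> [7 3 2]
Step 4: sold=2 (running total=11) -> [7 3 2]
Step 5: sold=2 (running total=13) -> [7 3 2]
Step 6: sold=2 (running total=15) -> [7 3 2]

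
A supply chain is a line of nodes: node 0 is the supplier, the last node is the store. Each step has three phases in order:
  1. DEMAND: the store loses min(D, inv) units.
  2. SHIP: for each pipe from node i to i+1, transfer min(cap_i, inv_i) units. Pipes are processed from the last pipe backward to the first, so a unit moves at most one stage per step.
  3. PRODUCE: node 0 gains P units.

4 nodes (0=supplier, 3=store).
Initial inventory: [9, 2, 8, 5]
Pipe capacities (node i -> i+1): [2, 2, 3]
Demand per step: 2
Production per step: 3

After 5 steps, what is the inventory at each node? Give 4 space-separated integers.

Step 1: demand=2,sold=2 ship[2->3]=3 ship[1->2]=2 ship[0->1]=2 prod=3 -> inv=[10 2 7 6]
Step 2: demand=2,sold=2 ship[2->3]=3 ship[1->2]=2 ship[0->1]=2 prod=3 -> inv=[11 2 6 7]
Step 3: demand=2,sold=2 ship[2->3]=3 ship[1->2]=2 ship[0->1]=2 prod=3 -> inv=[12 2 5 8]
Step 4: demand=2,sold=2 ship[2->3]=3 ship[1->2]=2 ship[0->1]=2 prod=3 -> inv=[13 2 4 9]
Step 5: demand=2,sold=2 ship[2->3]=3 ship[1->2]=2 ship[0->1]=2 prod=3 -> inv=[14 2 3 10]

14 2 3 10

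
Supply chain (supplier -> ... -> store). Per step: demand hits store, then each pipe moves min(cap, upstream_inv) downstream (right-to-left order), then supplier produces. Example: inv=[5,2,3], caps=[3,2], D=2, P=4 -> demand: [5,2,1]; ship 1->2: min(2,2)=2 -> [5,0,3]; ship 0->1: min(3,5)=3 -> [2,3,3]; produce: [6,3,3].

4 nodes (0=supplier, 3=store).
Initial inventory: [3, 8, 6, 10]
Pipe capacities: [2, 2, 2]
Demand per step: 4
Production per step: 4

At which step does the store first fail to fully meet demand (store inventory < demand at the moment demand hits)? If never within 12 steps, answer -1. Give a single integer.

Step 1: demand=4,sold=4 ship[2->3]=2 ship[1->2]=2 ship[0->1]=2 prod=4 -> [5 8 6 8]
Step 2: demand=4,sold=4 ship[2->3]=2 ship[1->2]=2 ship[0->1]=2 prod=4 -> [7 8 6 6]
Step 3: demand=4,sold=4 ship[2->3]=2 ship[1->2]=2 ship[0->1]=2 prod=4 -> [9 8 6 4]
Step 4: demand=4,sold=4 ship[2->3]=2 ship[1->2]=2 ship[0->1]=2 prod=4 -> [11 8 6 2]
Step 5: demand=4,sold=2 ship[2->3]=2 ship[1->2]=2 ship[0->1]=2 prod=4 -> [13 8 6 2]
Step 6: demand=4,sold=2 ship[2->3]=2 ship[1->2]=2 ship[0->1]=2 prod=4 -> [15 8 6 2]
Step 7: demand=4,sold=2 ship[2->3]=2 ship[1->2]=2 ship[0->1]=2 prod=4 -> [17 8 6 2]
Step 8: demand=4,sold=2 ship[2->3]=2 ship[1->2]=2 ship[0->1]=2 prod=4 -> [19 8 6 2]
Step 9: demand=4,sold=2 ship[2->3]=2 ship[1->2]=2 ship[0->1]=2 prod=4 -> [21 8 6 2]
Step 10: demand=4,sold=2 ship[2->3]=2 ship[1->2]=2 ship[0->1]=2 prod=4 -> [23 8 6 2]
Step 11: demand=4,sold=2 ship[2->3]=2 ship[1->2]=2 ship[0->1]=2 prod=4 -> [25 8 6 2]
Step 12: demand=4,sold=2 ship[2->3]=2 ship[1->2]=2 ship[0->1]=2 prod=4 -> [27 8 6 2]
First stockout at step 5

5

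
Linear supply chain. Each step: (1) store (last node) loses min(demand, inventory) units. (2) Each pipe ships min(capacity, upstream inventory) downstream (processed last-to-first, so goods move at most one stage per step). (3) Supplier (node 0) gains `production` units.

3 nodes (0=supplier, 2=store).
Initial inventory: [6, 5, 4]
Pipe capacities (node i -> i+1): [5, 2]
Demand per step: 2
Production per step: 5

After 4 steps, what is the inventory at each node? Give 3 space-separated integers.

Step 1: demand=2,sold=2 ship[1->2]=2 ship[0->1]=5 prod=5 -> inv=[6 8 4]
Step 2: demand=2,sold=2 ship[1->2]=2 ship[0->1]=5 prod=5 -> inv=[6 11 4]
Step 3: demand=2,sold=2 ship[1->2]=2 ship[0->1]=5 prod=5 -> inv=[6 14 4]
Step 4: demand=2,sold=2 ship[1->2]=2 ship[0->1]=5 prod=5 -> inv=[6 17 4]

6 17 4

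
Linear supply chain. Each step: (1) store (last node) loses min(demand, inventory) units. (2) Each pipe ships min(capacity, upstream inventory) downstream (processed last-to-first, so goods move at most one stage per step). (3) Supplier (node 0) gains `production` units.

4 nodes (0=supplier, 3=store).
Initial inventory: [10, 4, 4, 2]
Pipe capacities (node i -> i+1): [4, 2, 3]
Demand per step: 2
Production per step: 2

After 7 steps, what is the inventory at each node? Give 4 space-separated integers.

Step 1: demand=2,sold=2 ship[2->3]=3 ship[1->2]=2 ship[0->1]=4 prod=2 -> inv=[8 6 3 3]
Step 2: demand=2,sold=2 ship[2->3]=3 ship[1->2]=2 ship[0->1]=4 prod=2 -> inv=[6 8 2 4]
Step 3: demand=2,sold=2 ship[2->3]=2 ship[1->2]=2 ship[0->1]=4 prod=2 -> inv=[4 10 2 4]
Step 4: demand=2,sold=2 ship[2->3]=2 ship[1->2]=2 ship[0->1]=4 prod=2 -> inv=[2 12 2 4]
Step 5: demand=2,sold=2 ship[2->3]=2 ship[1->2]=2 ship[0->1]=2 prod=2 -> inv=[2 12 2 4]
Step 6: demand=2,sold=2 ship[2->3]=2 ship[1->2]=2 ship[0->1]=2 prod=2 -> inv=[2 12 2 4]
Step 7: demand=2,sold=2 ship[2->3]=2 ship[1->2]=2 ship[0->1]=2 prod=2 -> inv=[2 12 2 4]

2 12 2 4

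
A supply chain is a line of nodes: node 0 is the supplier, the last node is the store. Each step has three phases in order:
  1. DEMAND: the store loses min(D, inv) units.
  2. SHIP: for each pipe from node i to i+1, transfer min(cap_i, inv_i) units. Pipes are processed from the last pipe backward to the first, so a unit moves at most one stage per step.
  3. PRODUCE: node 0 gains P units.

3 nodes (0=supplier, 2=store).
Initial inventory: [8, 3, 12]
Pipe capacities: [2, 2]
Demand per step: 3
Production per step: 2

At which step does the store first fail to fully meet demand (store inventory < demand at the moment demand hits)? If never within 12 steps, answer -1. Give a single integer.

Step 1: demand=3,sold=3 ship[1->2]=2 ship[0->1]=2 prod=2 -> [8 3 11]
Step 2: demand=3,sold=3 ship[1->2]=2 ship[0->1]=2 prod=2 -> [8 3 10]
Step 3: demand=3,sold=3 ship[1->2]=2 ship[0->1]=2 prod=2 -> [8 3 9]
Step 4: demand=3,sold=3 ship[1->2]=2 ship[0->1]=2 prod=2 -> [8 3 8]
Step 5: demand=3,sold=3 ship[1->2]=2 ship[0->1]=2 prod=2 -> [8 3 7]
Step 6: demand=3,sold=3 ship[1->2]=2 ship[0->1]=2 prod=2 -> [8 3 6]
Step 7: demand=3,sold=3 ship[1->2]=2 ship[0->1]=2 prod=2 -> [8 3 5]
Step 8: demand=3,sold=3 ship[1->2]=2 ship[0->1]=2 prod=2 -> [8 3 4]
Step 9: demand=3,sold=3 ship[1->2]=2 ship[0->1]=2 prod=2 -> [8 3 3]
Step 10: demand=3,sold=3 ship[1->2]=2 ship[0->1]=2 prod=2 -> [8 3 2]
Step 11: demand=3,sold=2 ship[1->2]=2 ship[0->1]=2 prod=2 -> [8 3 2]
Step 12: demand=3,sold=2 ship[1->2]=2 ship[0->1]=2 prod=2 -> [8 3 2]
First stockout at step 11

11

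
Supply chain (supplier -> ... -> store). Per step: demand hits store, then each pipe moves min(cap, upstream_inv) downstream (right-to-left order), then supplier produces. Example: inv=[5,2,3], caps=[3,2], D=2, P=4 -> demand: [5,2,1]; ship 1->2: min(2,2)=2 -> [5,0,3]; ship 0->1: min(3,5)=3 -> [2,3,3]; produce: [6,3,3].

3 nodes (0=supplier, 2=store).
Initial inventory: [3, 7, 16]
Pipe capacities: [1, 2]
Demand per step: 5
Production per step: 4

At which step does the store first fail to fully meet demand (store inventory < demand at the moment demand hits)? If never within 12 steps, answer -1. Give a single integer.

Step 1: demand=5,sold=5 ship[1->2]=2 ship[0->1]=1 prod=4 -> [6 6 13]
Step 2: demand=5,sold=5 ship[1->2]=2 ship[0->1]=1 prod=4 -> [9 5 10]
Step 3: demand=5,sold=5 ship[1->2]=2 ship[0->1]=1 prod=4 -> [12 4 7]
Step 4: demand=5,sold=5 ship[1->2]=2 ship[0->1]=1 prod=4 -> [15 3 4]
Step 5: demand=5,sold=4 ship[1->2]=2 ship[0->1]=1 prod=4 -> [18 2 2]
Step 6: demand=5,sold=2 ship[1->2]=2 ship[0->1]=1 prod=4 -> [21 1 2]
Step 7: demand=5,sold=2 ship[1->2]=1 ship[0->1]=1 prod=4 -> [24 1 1]
Step 8: demand=5,sold=1 ship[1->2]=1 ship[0->1]=1 prod=4 -> [27 1 1]
Step 9: demand=5,sold=1 ship[1->2]=1 ship[0->1]=1 prod=4 -> [30 1 1]
Step 10: demand=5,sold=1 ship[1->2]=1 ship[0->1]=1 prod=4 -> [33 1 1]
Step 11: demand=5,sold=1 ship[1->2]=1 ship[0->1]=1 prod=4 -> [36 1 1]
Step 12: demand=5,sold=1 ship[1->2]=1 ship[0->1]=1 prod=4 -> [39 1 1]
First stockout at step 5

5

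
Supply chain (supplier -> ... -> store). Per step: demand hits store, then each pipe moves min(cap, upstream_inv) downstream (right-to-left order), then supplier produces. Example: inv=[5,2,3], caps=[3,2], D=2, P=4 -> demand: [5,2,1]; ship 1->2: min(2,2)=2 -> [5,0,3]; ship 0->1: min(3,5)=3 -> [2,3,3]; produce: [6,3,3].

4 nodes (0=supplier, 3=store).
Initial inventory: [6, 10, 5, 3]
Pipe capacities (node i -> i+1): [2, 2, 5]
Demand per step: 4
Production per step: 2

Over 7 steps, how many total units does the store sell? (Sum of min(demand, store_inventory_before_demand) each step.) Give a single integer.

Answer: 18

Derivation:
Step 1: sold=3 (running total=3) -> [6 10 2 5]
Step 2: sold=4 (running total=7) -> [6 10 2 3]
Step 3: sold=3 (running total=10) -> [6 10 2 2]
Step 4: sold=2 (running total=12) -> [6 10 2 2]
Step 5: sold=2 (running total=14) -> [6 10 2 2]
Step 6: sold=2 (running total=16) -> [6 10 2 2]
Step 7: sold=2 (running total=18) -> [6 10 2 2]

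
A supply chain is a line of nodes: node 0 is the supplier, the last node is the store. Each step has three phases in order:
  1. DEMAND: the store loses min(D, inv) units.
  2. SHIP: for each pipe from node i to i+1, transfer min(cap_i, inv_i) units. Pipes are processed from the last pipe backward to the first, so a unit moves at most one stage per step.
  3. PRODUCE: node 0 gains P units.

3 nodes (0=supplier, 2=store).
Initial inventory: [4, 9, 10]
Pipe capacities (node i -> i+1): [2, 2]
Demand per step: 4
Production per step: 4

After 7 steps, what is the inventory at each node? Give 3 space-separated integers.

Step 1: demand=4,sold=4 ship[1->2]=2 ship[0->1]=2 prod=4 -> inv=[6 9 8]
Step 2: demand=4,sold=4 ship[1->2]=2 ship[0->1]=2 prod=4 -> inv=[8 9 6]
Step 3: demand=4,sold=4 ship[1->2]=2 ship[0->1]=2 prod=4 -> inv=[10 9 4]
Step 4: demand=4,sold=4 ship[1->2]=2 ship[0->1]=2 prod=4 -> inv=[12 9 2]
Step 5: demand=4,sold=2 ship[1->2]=2 ship[0->1]=2 prod=4 -> inv=[14 9 2]
Step 6: demand=4,sold=2 ship[1->2]=2 ship[0->1]=2 prod=4 -> inv=[16 9 2]
Step 7: demand=4,sold=2 ship[1->2]=2 ship[0->1]=2 prod=4 -> inv=[18 9 2]

18 9 2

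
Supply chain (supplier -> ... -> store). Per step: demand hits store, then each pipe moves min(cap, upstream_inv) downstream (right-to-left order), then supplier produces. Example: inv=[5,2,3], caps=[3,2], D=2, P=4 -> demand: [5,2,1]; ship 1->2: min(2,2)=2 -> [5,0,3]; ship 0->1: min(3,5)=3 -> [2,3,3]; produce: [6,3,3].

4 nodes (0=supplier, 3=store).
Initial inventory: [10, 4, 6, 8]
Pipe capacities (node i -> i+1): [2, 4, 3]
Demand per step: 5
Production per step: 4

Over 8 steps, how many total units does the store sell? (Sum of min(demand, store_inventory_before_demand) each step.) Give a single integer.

Answer: 28

Derivation:
Step 1: sold=5 (running total=5) -> [12 2 7 6]
Step 2: sold=5 (running total=10) -> [14 2 6 4]
Step 3: sold=4 (running total=14) -> [16 2 5 3]
Step 4: sold=3 (running total=17) -> [18 2 4 3]
Step 5: sold=3 (running total=20) -> [20 2 3 3]
Step 6: sold=3 (running total=23) -> [22 2 2 3]
Step 7: sold=3 (running total=26) -> [24 2 2 2]
Step 8: sold=2 (running total=28) -> [26 2 2 2]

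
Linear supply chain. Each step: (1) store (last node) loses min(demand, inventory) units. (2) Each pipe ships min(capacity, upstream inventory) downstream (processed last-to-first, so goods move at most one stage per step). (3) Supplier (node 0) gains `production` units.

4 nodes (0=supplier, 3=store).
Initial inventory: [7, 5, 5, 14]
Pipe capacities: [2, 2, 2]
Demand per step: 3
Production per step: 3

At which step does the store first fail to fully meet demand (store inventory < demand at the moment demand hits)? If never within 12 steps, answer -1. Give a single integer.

Step 1: demand=3,sold=3 ship[2->3]=2 ship[1->2]=2 ship[0->1]=2 prod=3 -> [8 5 5 13]
Step 2: demand=3,sold=3 ship[2->3]=2 ship[1->2]=2 ship[0->1]=2 prod=3 -> [9 5 5 12]
Step 3: demand=3,sold=3 ship[2->3]=2 ship[1->2]=2 ship[0->1]=2 prod=3 -> [10 5 5 11]
Step 4: demand=3,sold=3 ship[2->3]=2 ship[1->2]=2 ship[0->1]=2 prod=3 -> [11 5 5 10]
Step 5: demand=3,sold=3 ship[2->3]=2 ship[1->2]=2 ship[0->1]=2 prod=3 -> [12 5 5 9]
Step 6: demand=3,sold=3 ship[2->3]=2 ship[1->2]=2 ship[0->1]=2 prod=3 -> [13 5 5 8]
Step 7: demand=3,sold=3 ship[2->3]=2 ship[1->2]=2 ship[0->1]=2 prod=3 -> [14 5 5 7]
Step 8: demand=3,sold=3 ship[2->3]=2 ship[1->2]=2 ship[0->1]=2 prod=3 -> [15 5 5 6]
Step 9: demand=3,sold=3 ship[2->3]=2 ship[1->2]=2 ship[0->1]=2 prod=3 -> [16 5 5 5]
Step 10: demand=3,sold=3 ship[2->3]=2 ship[1->2]=2 ship[0->1]=2 prod=3 -> [17 5 5 4]
Step 11: demand=3,sold=3 ship[2->3]=2 ship[1->2]=2 ship[0->1]=2 prod=3 -> [18 5 5 3]
Step 12: demand=3,sold=3 ship[2->3]=2 ship[1->2]=2 ship[0->1]=2 prod=3 -> [19 5 5 2]
No stockout in 12 steps

-1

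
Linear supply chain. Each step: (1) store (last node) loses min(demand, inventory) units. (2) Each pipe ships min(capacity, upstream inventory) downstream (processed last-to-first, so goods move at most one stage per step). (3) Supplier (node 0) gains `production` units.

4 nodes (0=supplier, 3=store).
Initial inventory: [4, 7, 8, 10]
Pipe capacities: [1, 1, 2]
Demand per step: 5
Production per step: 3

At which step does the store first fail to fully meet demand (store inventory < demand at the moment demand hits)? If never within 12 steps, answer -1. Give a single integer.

Step 1: demand=5,sold=5 ship[2->3]=2 ship[1->2]=1 ship[0->1]=1 prod=3 -> [6 7 7 7]
Step 2: demand=5,sold=5 ship[2->3]=2 ship[1->2]=1 ship[0->1]=1 prod=3 -> [8 7 6 4]
Step 3: demand=5,sold=4 ship[2->3]=2 ship[1->2]=1 ship[0->1]=1 prod=3 -> [10 7 5 2]
Step 4: demand=5,sold=2 ship[2->3]=2 ship[1->2]=1 ship[0->1]=1 prod=3 -> [12 7 4 2]
Step 5: demand=5,sold=2 ship[2->3]=2 ship[1->2]=1 ship[0->1]=1 prod=3 -> [14 7 3 2]
Step 6: demand=5,sold=2 ship[2->3]=2 ship[1->2]=1 ship[0->1]=1 prod=3 -> [16 7 2 2]
Step 7: demand=5,sold=2 ship[2->3]=2 ship[1->2]=1 ship[0->1]=1 prod=3 -> [18 7 1 2]
Step 8: demand=5,sold=2 ship[2->3]=1 ship[1->2]=1 ship[0->1]=1 prod=3 -> [20 7 1 1]
Step 9: demand=5,sold=1 ship[2->3]=1 ship[1->2]=1 ship[0->1]=1 prod=3 -> [22 7 1 1]
Step 10: demand=5,sold=1 ship[2->3]=1 ship[1->2]=1 ship[0->1]=1 prod=3 -> [24 7 1 1]
Step 11: demand=5,sold=1 ship[2->3]=1 ship[1->2]=1 ship[0->1]=1 prod=3 -> [26 7 1 1]
Step 12: demand=5,sold=1 ship[2->3]=1 ship[1->2]=1 ship[0->1]=1 prod=3 -> [28 7 1 1]
First stockout at step 3

3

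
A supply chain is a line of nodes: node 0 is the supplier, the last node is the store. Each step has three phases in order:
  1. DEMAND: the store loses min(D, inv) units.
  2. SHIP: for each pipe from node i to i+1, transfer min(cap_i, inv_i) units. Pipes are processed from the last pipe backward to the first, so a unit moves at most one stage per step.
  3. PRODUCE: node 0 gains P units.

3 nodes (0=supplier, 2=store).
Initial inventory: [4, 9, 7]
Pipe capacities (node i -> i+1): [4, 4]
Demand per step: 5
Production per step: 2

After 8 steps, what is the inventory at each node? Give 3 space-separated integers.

Step 1: demand=5,sold=5 ship[1->2]=4 ship[0->1]=4 prod=2 -> inv=[2 9 6]
Step 2: demand=5,sold=5 ship[1->2]=4 ship[0->1]=2 prod=2 -> inv=[2 7 5]
Step 3: demand=5,sold=5 ship[1->2]=4 ship[0->1]=2 prod=2 -> inv=[2 5 4]
Step 4: demand=5,sold=4 ship[1->2]=4 ship[0->1]=2 prod=2 -> inv=[2 3 4]
Step 5: demand=5,sold=4 ship[1->2]=3 ship[0->1]=2 prod=2 -> inv=[2 2 3]
Step 6: demand=5,sold=3 ship[1->2]=2 ship[0->1]=2 prod=2 -> inv=[2 2 2]
Step 7: demand=5,sold=2 ship[1->2]=2 ship[0->1]=2 prod=2 -> inv=[2 2 2]
Step 8: demand=5,sold=2 ship[1->2]=2 ship[0->1]=2 prod=2 -> inv=[2 2 2]

2 2 2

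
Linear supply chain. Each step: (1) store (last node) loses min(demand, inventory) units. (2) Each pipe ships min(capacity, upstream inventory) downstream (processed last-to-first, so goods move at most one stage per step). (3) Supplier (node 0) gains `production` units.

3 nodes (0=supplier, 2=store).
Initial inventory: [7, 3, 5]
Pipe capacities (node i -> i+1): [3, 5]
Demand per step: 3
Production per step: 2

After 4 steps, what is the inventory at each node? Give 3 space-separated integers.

Step 1: demand=3,sold=3 ship[1->2]=3 ship[0->1]=3 prod=2 -> inv=[6 3 5]
Step 2: demand=3,sold=3 ship[1->2]=3 ship[0->1]=3 prod=2 -> inv=[5 3 5]
Step 3: demand=3,sold=3 ship[1->2]=3 ship[0->1]=3 prod=2 -> inv=[4 3 5]
Step 4: demand=3,sold=3 ship[1->2]=3 ship[0->1]=3 prod=2 -> inv=[3 3 5]

3 3 5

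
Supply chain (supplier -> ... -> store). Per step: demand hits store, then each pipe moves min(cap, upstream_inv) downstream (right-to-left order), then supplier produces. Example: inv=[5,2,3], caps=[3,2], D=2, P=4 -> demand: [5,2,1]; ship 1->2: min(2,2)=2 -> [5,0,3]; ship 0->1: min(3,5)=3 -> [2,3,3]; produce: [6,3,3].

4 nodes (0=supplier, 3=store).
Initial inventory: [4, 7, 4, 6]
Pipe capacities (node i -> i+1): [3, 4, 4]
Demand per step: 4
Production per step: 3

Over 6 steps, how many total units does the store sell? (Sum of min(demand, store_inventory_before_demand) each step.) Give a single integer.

Answer: 24

Derivation:
Step 1: sold=4 (running total=4) -> [4 6 4 6]
Step 2: sold=4 (running total=8) -> [4 5 4 6]
Step 3: sold=4 (running total=12) -> [4 4 4 6]
Step 4: sold=4 (running total=16) -> [4 3 4 6]
Step 5: sold=4 (running total=20) -> [4 3 3 6]
Step 6: sold=4 (running total=24) -> [4 3 3 5]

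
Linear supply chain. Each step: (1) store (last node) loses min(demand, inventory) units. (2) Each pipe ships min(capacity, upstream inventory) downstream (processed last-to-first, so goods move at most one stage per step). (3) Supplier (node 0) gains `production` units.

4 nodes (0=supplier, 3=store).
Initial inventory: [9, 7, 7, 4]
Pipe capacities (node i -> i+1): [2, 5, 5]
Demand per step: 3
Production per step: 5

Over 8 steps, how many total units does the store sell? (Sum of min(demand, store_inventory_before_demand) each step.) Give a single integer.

Answer: 24

Derivation:
Step 1: sold=3 (running total=3) -> [12 4 7 6]
Step 2: sold=3 (running total=6) -> [15 2 6 8]
Step 3: sold=3 (running total=9) -> [18 2 3 10]
Step 4: sold=3 (running total=12) -> [21 2 2 10]
Step 5: sold=3 (running total=15) -> [24 2 2 9]
Step 6: sold=3 (running total=18) -> [27 2 2 8]
Step 7: sold=3 (running total=21) -> [30 2 2 7]
Step 8: sold=3 (running total=24) -> [33 2 2 6]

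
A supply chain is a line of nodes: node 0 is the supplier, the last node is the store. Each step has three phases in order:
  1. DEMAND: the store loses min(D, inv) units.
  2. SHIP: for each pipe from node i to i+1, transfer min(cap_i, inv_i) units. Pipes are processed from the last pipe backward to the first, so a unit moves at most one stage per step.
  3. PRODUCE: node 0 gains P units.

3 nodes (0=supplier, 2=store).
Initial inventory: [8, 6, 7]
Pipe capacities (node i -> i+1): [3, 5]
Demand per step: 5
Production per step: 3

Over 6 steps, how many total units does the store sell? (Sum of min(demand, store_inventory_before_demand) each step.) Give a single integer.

Answer: 25

Derivation:
Step 1: sold=5 (running total=5) -> [8 4 7]
Step 2: sold=5 (running total=10) -> [8 3 6]
Step 3: sold=5 (running total=15) -> [8 3 4]
Step 4: sold=4 (running total=19) -> [8 3 3]
Step 5: sold=3 (running total=22) -> [8 3 3]
Step 6: sold=3 (running total=25) -> [8 3 3]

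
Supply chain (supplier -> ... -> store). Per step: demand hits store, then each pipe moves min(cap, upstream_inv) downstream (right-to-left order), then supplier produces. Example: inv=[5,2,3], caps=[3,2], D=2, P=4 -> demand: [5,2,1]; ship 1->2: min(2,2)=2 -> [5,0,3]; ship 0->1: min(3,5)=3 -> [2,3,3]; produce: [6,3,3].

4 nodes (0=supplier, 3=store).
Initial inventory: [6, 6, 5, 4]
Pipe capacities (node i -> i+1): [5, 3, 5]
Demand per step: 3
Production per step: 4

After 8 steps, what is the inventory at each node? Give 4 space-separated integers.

Step 1: demand=3,sold=3 ship[2->3]=5 ship[1->2]=3 ship[0->1]=5 prod=4 -> inv=[5 8 3 6]
Step 2: demand=3,sold=3 ship[2->3]=3 ship[1->2]=3 ship[0->1]=5 prod=4 -> inv=[4 10 3 6]
Step 3: demand=3,sold=3 ship[2->3]=3 ship[1->2]=3 ship[0->1]=4 prod=4 -> inv=[4 11 3 6]
Step 4: demand=3,sold=3 ship[2->3]=3 ship[1->2]=3 ship[0->1]=4 prod=4 -> inv=[4 12 3 6]
Step 5: demand=3,sold=3 ship[2->3]=3 ship[1->2]=3 ship[0->1]=4 prod=4 -> inv=[4 13 3 6]
Step 6: demand=3,sold=3 ship[2->3]=3 ship[1->2]=3 ship[0->1]=4 prod=4 -> inv=[4 14 3 6]
Step 7: demand=3,sold=3 ship[2->3]=3 ship[1->2]=3 ship[0->1]=4 prod=4 -> inv=[4 15 3 6]
Step 8: demand=3,sold=3 ship[2->3]=3 ship[1->2]=3 ship[0->1]=4 prod=4 -> inv=[4 16 3 6]

4 16 3 6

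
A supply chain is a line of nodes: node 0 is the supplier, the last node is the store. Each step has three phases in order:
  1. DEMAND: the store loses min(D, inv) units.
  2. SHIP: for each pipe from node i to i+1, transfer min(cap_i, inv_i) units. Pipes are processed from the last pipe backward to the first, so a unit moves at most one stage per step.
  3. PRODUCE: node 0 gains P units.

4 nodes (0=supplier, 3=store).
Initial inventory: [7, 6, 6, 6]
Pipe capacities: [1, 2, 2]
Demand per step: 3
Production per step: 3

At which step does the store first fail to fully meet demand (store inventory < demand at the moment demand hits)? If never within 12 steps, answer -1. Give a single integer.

Step 1: demand=3,sold=3 ship[2->3]=2 ship[1->2]=2 ship[0->1]=1 prod=3 -> [9 5 6 5]
Step 2: demand=3,sold=3 ship[2->3]=2 ship[1->2]=2 ship[0->1]=1 prod=3 -> [11 4 6 4]
Step 3: demand=3,sold=3 ship[2->3]=2 ship[1->2]=2 ship[0->1]=1 prod=3 -> [13 3 6 3]
Step 4: demand=3,sold=3 ship[2->3]=2 ship[1->2]=2 ship[0->1]=1 prod=3 -> [15 2 6 2]
Step 5: demand=3,sold=2 ship[2->3]=2 ship[1->2]=2 ship[0->1]=1 prod=3 -> [17 1 6 2]
Step 6: demand=3,sold=2 ship[2->3]=2 ship[1->2]=1 ship[0->1]=1 prod=3 -> [19 1 5 2]
Step 7: demand=3,sold=2 ship[2->3]=2 ship[1->2]=1 ship[0->1]=1 prod=3 -> [21 1 4 2]
Step 8: demand=3,sold=2 ship[2->3]=2 ship[1->2]=1 ship[0->1]=1 prod=3 -> [23 1 3 2]
Step 9: demand=3,sold=2 ship[2->3]=2 ship[1->2]=1 ship[0->1]=1 prod=3 -> [25 1 2 2]
Step 10: demand=3,sold=2 ship[2->3]=2 ship[1->2]=1 ship[0->1]=1 prod=3 -> [27 1 1 2]
Step 11: demand=3,sold=2 ship[2->3]=1 ship[1->2]=1 ship[0->1]=1 prod=3 -> [29 1 1 1]
Step 12: demand=3,sold=1 ship[2->3]=1 ship[1->2]=1 ship[0->1]=1 prod=3 -> [31 1 1 1]
First stockout at step 5

5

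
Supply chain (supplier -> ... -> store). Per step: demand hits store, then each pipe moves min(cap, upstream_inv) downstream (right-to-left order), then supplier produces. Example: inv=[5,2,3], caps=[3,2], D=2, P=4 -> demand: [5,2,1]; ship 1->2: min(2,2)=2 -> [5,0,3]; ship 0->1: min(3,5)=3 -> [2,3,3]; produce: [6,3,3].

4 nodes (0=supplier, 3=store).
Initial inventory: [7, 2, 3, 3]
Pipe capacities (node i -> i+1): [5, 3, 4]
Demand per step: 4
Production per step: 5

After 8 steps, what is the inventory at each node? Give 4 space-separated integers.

Step 1: demand=4,sold=3 ship[2->3]=3 ship[1->2]=2 ship[0->1]=5 prod=5 -> inv=[7 5 2 3]
Step 2: demand=4,sold=3 ship[2->3]=2 ship[1->2]=3 ship[0->1]=5 prod=5 -> inv=[7 7 3 2]
Step 3: demand=4,sold=2 ship[2->3]=3 ship[1->2]=3 ship[0->1]=5 prod=5 -> inv=[7 9 3 3]
Step 4: demand=4,sold=3 ship[2->3]=3 ship[1->2]=3 ship[0->1]=5 prod=5 -> inv=[7 11 3 3]
Step 5: demand=4,sold=3 ship[2->3]=3 ship[1->2]=3 ship[0->1]=5 prod=5 -> inv=[7 13 3 3]
Step 6: demand=4,sold=3 ship[2->3]=3 ship[1->2]=3 ship[0->1]=5 prod=5 -> inv=[7 15 3 3]
Step 7: demand=4,sold=3 ship[2->3]=3 ship[1->2]=3 ship[0->1]=5 prod=5 -> inv=[7 17 3 3]
Step 8: demand=4,sold=3 ship[2->3]=3 ship[1->2]=3 ship[0->1]=5 prod=5 -> inv=[7 19 3 3]

7 19 3 3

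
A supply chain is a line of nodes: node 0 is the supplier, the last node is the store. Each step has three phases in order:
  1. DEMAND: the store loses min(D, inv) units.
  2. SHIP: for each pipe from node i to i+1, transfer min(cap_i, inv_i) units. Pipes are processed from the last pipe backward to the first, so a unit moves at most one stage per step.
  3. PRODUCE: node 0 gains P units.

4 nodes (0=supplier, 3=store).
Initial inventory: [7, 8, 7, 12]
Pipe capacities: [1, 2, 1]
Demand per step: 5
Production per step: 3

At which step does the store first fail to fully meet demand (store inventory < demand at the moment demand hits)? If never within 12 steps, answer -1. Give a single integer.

Step 1: demand=5,sold=5 ship[2->3]=1 ship[1->2]=2 ship[0->1]=1 prod=3 -> [9 7 8 8]
Step 2: demand=5,sold=5 ship[2->3]=1 ship[1->2]=2 ship[0->1]=1 prod=3 -> [11 6 9 4]
Step 3: demand=5,sold=4 ship[2->3]=1 ship[1->2]=2 ship[0->1]=1 prod=3 -> [13 5 10 1]
Step 4: demand=5,sold=1 ship[2->3]=1 ship[1->2]=2 ship[0->1]=1 prod=3 -> [15 4 11 1]
Step 5: demand=5,sold=1 ship[2->3]=1 ship[1->2]=2 ship[0->1]=1 prod=3 -> [17 3 12 1]
Step 6: demand=5,sold=1 ship[2->3]=1 ship[1->2]=2 ship[0->1]=1 prod=3 -> [19 2 13 1]
Step 7: demand=5,sold=1 ship[2->3]=1 ship[1->2]=2 ship[0->1]=1 prod=3 -> [21 1 14 1]
Step 8: demand=5,sold=1 ship[2->3]=1 ship[1->2]=1 ship[0->1]=1 prod=3 -> [23 1 14 1]
Step 9: demand=5,sold=1 ship[2->3]=1 ship[1->2]=1 ship[0->1]=1 prod=3 -> [25 1 14 1]
Step 10: demand=5,sold=1 ship[2->3]=1 ship[1->2]=1 ship[0->1]=1 prod=3 -> [27 1 14 1]
Step 11: demand=5,sold=1 ship[2->3]=1 ship[1->2]=1 ship[0->1]=1 prod=3 -> [29 1 14 1]
Step 12: demand=5,sold=1 ship[2->3]=1 ship[1->2]=1 ship[0->1]=1 prod=3 -> [31 1 14 1]
First stockout at step 3

3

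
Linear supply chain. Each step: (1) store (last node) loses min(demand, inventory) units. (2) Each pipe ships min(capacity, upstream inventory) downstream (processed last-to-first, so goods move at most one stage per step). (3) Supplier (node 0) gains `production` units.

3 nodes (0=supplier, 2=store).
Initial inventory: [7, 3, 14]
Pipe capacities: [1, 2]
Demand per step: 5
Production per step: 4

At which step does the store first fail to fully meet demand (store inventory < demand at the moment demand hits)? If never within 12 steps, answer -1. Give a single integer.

Step 1: demand=5,sold=5 ship[1->2]=2 ship[0->1]=1 prod=4 -> [10 2 11]
Step 2: demand=5,sold=5 ship[1->2]=2 ship[0->1]=1 prod=4 -> [13 1 8]
Step 3: demand=5,sold=5 ship[1->2]=1 ship[0->1]=1 prod=4 -> [16 1 4]
Step 4: demand=5,sold=4 ship[1->2]=1 ship[0->1]=1 prod=4 -> [19 1 1]
Step 5: demand=5,sold=1 ship[1->2]=1 ship[0->1]=1 prod=4 -> [22 1 1]
Step 6: demand=5,sold=1 ship[1->2]=1 ship[0->1]=1 prod=4 -> [25 1 1]
Step 7: demand=5,sold=1 ship[1->2]=1 ship[0->1]=1 prod=4 -> [28 1 1]
Step 8: demand=5,sold=1 ship[1->2]=1 ship[0->1]=1 prod=4 -> [31 1 1]
Step 9: demand=5,sold=1 ship[1->2]=1 ship[0->1]=1 prod=4 -> [34 1 1]
Step 10: demand=5,sold=1 ship[1->2]=1 ship[0->1]=1 prod=4 -> [37 1 1]
Step 11: demand=5,sold=1 ship[1->2]=1 ship[0->1]=1 prod=4 -> [40 1 1]
Step 12: demand=5,sold=1 ship[1->2]=1 ship[0->1]=1 prod=4 -> [43 1 1]
First stockout at step 4

4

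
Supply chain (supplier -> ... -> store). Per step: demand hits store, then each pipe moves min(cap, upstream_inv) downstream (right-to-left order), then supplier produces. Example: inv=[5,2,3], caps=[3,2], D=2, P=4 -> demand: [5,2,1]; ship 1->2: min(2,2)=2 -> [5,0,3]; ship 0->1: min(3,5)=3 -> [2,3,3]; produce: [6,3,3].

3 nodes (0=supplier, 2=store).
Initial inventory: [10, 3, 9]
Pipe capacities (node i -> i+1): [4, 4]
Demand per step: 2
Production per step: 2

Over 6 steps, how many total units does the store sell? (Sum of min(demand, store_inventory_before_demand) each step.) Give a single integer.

Step 1: sold=2 (running total=2) -> [8 4 10]
Step 2: sold=2 (running total=4) -> [6 4 12]
Step 3: sold=2 (running total=6) -> [4 4 14]
Step 4: sold=2 (running total=8) -> [2 4 16]
Step 5: sold=2 (running total=10) -> [2 2 18]
Step 6: sold=2 (running total=12) -> [2 2 18]

Answer: 12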